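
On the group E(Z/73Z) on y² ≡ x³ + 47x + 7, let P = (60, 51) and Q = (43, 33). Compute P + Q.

(8, 47)

(60, 51) + (43, 33). λ = (33 - 51)/(43 - 60) ≡ 55/56 mod 73. 56⁻¹ ≡ 30 (mod 73) since 56·30 = 1680 ≡ 1, so λ ≡ 44.
  x = λ² - 60 - 43 = 1936 - 103 ≡ 8; y = λ·(60 - 8) - 51 ≡ 47. → (8, 47)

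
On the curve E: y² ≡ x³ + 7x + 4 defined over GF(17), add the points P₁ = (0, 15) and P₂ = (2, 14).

(0, 15) + (2, 14). λ = (14 - 15)/(2 - 0) ≡ 16/2 mod 17. 2⁻¹ ≡ 9 (mod 17) since 2·9 = 18 ≡ 1, so λ ≡ 8.
  x = λ² - 0 - 2 = 64 - 2 ≡ 11; y = λ·(0 - 11) - 15 ≡ 16. → (11, 16)

(11, 16)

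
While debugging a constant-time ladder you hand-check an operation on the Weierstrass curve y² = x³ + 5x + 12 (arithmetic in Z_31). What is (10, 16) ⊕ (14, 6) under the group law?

(10, 16) + (14, 6). λ = (6 - 16)/(14 - 10) ≡ 21/4 mod 31. 4⁻¹ ≡ 8 (mod 31) since 4·8 = 32 ≡ 1, so λ ≡ 13.
  x = λ² - 10 - 14 = 169 - 24 ≡ 21; y = λ·(10 - 21) - 16 ≡ 27. → (21, 27)

(21, 27)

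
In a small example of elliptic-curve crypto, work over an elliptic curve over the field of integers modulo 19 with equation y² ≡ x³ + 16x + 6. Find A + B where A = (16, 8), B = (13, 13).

(16, 8) + (13, 13). λ = (13 - 8)/(13 - 16) ≡ 5/16 mod 19. 16⁻¹ ≡ 6 (mod 19) since 16·6 = 96 ≡ 1, so λ ≡ 11.
  x = λ² - 16 - 13 = 121 - 29 ≡ 16; y = λ·(16 - 16) - 8 ≡ 11. → (16, 11)

(16, 11)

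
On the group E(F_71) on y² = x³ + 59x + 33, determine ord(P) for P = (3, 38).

3

2P: tangent at (3, 38): λ = (3·3² + 59)/(2·38) ≡ 15/5. 5⁻¹ ≡ 57 (mod 71), so λ ≡ 15·57 ≡ 3.
  x = λ² - 3 - 3 = 9 - 6 ≡ 3; y = λ·(3 - 3) - 38 ≡ 33. → (3, 33)
3P: (3, 33) + (3, 38): same x and y₁ ≡ -y₂, so the sum is O.
3P = O, so the order is 3.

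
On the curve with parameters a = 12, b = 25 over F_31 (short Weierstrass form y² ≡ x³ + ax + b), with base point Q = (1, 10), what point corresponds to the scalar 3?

Repeated addition: build up to 3Q.
2Q: tangent at (1, 10): λ = (3·1² + 12)/(2·10) ≡ 15/20. 20⁻¹ ≡ 14 (mod 31) since 20·14 = 280 ≡ 1, so λ ≡ 15·14 ≡ 24.
  x = λ² - 1 - 1 = 576 - 2 ≡ 16; y = λ·(1 - 16) - 10 ≡ 2. → (16, 2)
3Q: (16, 2) + (1, 10). λ = (10 - 2)/(1 - 16) ≡ 8/16 mod 31. 16⁻¹ ≡ 2 (mod 31), so λ ≡ 16.
  x = λ² - 16 - 1 = 256 - 17 ≡ 22; y = λ·(16 - 22) - 2 ≡ 26. → (22, 26)

(22, 26)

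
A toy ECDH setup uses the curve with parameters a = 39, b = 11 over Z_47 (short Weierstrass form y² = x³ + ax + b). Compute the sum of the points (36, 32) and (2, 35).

(36, 32) + (2, 35). λ = (35 - 32)/(2 - 36) ≡ 3/13 mod 47. 13⁻¹ ≡ 29 (mod 47), so λ ≡ 40.
  x = λ² - 36 - 2 = 1600 - 38 ≡ 11; y = λ·(36 - 11) - 32 ≡ 28. → (11, 28)

(11, 28)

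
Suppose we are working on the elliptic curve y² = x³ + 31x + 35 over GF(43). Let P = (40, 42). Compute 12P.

(38, 20)

Repeated addition: build up to 12P.
2P: tangent at (40, 42): λ = (3·40² + 31)/(2·42) ≡ 15/41. 41⁻¹ ≡ 21 (mod 43), so λ ≡ 15·21 ≡ 14.
  x = λ² - 40 - 40 = 196 - 80 ≡ 30; y = λ·(40 - 30) - 42 ≡ 12. → (30, 12)
3P: (30, 12) + (40, 42). λ = (42 - 12)/(40 - 30) ≡ 30/10 mod 43. 10⁻¹ ≡ 13 (mod 43) since 10·13 = 130 ≡ 1, so λ ≡ 3.
  x = λ² - 30 - 40 = 9 - 70 ≡ 25; y = λ·(30 - 25) - 12 ≡ 3. → (25, 3)
4P: (25, 3) + (40, 42). λ = (42 - 3)/(40 - 25) ≡ 39/15 mod 43. 15⁻¹ ≡ 23 (mod 43) since 15·23 = 345 ≡ 1, so λ ≡ 37.
  x = λ² - 25 - 40 = 1369 - 65 ≡ 14; y = λ·(25 - 14) - 3 ≡ 17. → (14, 17)
5P: (14, 17) + (40, 42). λ = (42 - 17)/(40 - 14) ≡ 25/26 mod 43. 26⁻¹ ≡ 5 (mod 43), so λ ≡ 39.
  x = λ² - 14 - 40 = 1521 - 54 ≡ 5; y = λ·(14 - 5) - 17 ≡ 33. → (5, 33)
6P: (5, 33) + (40, 42). λ = (42 - 33)/(40 - 5) ≡ 9/35 mod 43. 35⁻¹ ≡ 16 (mod 43), so λ ≡ 15.
  x = λ² - 5 - 40 = 225 - 45 ≡ 8; y = λ·(5 - 8) - 33 ≡ 8. → (8, 8)
7P: (8, 8) + (40, 42). λ = (42 - 8)/(40 - 8) ≡ 34/32 mod 43. 32⁻¹ ≡ 39 (mod 43) since 32·39 = 1248 ≡ 1, so λ ≡ 36.
  x = λ² - 8 - 40 = 1296 - 48 ≡ 1; y = λ·(8 - 1) - 8 ≡ 29. → (1, 29)
8P: (1, 29) + (40, 42). λ = (42 - 29)/(40 - 1) ≡ 13/39 mod 43. 39⁻¹ ≡ 32 (mod 43), so λ ≡ 29.
  x = λ² - 1 - 40 = 841 - 41 ≡ 26; y = λ·(1 - 26) - 29 ≡ 20. → (26, 20)
9P: (26, 20) + (40, 42). λ = (42 - 20)/(40 - 26) ≡ 22/14 mod 43. 14⁻¹ ≡ 40 (mod 43), so λ ≡ 20.
  x = λ² - 26 - 40 = 400 - 66 ≡ 33; y = λ·(26 - 33) - 20 ≡ 12. → (33, 12)
10P: (33, 12) + (40, 42). λ = (42 - 12)/(40 - 33) ≡ 30/7 mod 43. 7⁻¹ ≡ 37 (mod 43) since 7·37 = 259 ≡ 1, so λ ≡ 35.
  x = λ² - 33 - 40 = 1225 - 73 ≡ 34; y = λ·(33 - 34) - 12 ≡ 39. → (34, 39)
11P: (34, 39) + (40, 42). λ = (42 - 39)/(40 - 34) ≡ 3/6 mod 43. 6⁻¹ ≡ 36 (mod 43) since 6·36 = 216 ≡ 1, so λ ≡ 22.
  x = λ² - 34 - 40 = 484 - 74 ≡ 23; y = λ·(34 - 23) - 39 ≡ 31. → (23, 31)
12P: (23, 31) + (40, 42). λ = (42 - 31)/(40 - 23) ≡ 11/17 mod 43. 17⁻¹ ≡ 38 (mod 43) since 17·38 = 646 ≡ 1, so λ ≡ 31.
  x = λ² - 23 - 40 = 961 - 63 ≡ 38; y = λ·(23 - 38) - 31 ≡ 20. → (38, 20)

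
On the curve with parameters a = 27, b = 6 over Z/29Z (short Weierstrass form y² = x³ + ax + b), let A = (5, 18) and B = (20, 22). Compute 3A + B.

First 3A:
Repeated addition: build up to 3A.
2A: tangent at (5, 18): λ = (3·5² + 27)/(2·18) ≡ 15/7. 7⁻¹ ≡ 25 (mod 29), so λ ≡ 15·25 ≡ 27.
  x = λ² - 5 - 5 = 729 - 10 ≡ 23; y = λ·(5 - 23) - 18 ≡ 18. → (23, 18)
3A: (23, 18) + (5, 18). λ = (18 - 18)/(5 - 23) ≡ 0/11 mod 29. 11⁻¹ ≡ 8 (mod 29), so λ ≡ 0.
  x = λ² - 23 - 5 = 0 - 28 ≡ 1; y = λ·(23 - 1) - 18 ≡ 11. → (1, 11)
3A = (1, 11).
Finally 3A + B:
(1, 11) + (20, 22). λ = (22 - 11)/(20 - 1) ≡ 11/19 mod 29. 19⁻¹ ≡ 26 (mod 29), so λ ≡ 25.
  x = λ² - 1 - 20 = 625 - 21 ≡ 24; y = λ·(1 - 24) - 11 ≡ 23. → (24, 23)

(24, 23)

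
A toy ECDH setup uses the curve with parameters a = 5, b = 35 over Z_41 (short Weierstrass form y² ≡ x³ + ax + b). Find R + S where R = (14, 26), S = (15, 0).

(32, 32)

(14, 26) + (15, 0). λ = (0 - 26)/(15 - 14) ≡ 15/1 mod 41. 1⁻¹ ≡ 1 (mod 41), so λ ≡ 15.
  x = λ² - 14 - 15 = 225 - 29 ≡ 32; y = λ·(14 - 32) - 26 ≡ 32. → (32, 32)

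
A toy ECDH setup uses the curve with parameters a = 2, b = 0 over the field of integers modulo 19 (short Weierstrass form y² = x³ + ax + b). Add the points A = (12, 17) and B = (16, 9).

(12, 17) + (16, 9). λ = (9 - 17)/(16 - 12) ≡ 11/4 mod 19. 4⁻¹ ≡ 5 (mod 19) since 4·5 = 20 ≡ 1, so λ ≡ 17.
  x = λ² - 12 - 16 = 289 - 28 ≡ 14; y = λ·(12 - 14) - 17 ≡ 6. → (14, 6)

(14, 6)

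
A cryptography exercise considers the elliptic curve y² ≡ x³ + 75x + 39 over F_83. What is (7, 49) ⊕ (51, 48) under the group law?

(7, 49) + (51, 48). λ = (48 - 49)/(51 - 7) ≡ 82/44 mod 83. 44⁻¹ ≡ 17 (mod 83) since 44·17 = 748 ≡ 1, so λ ≡ 66.
  x = λ² - 7 - 51 = 4356 - 58 ≡ 65; y = λ·(7 - 65) - 49 ≡ 24. → (65, 24)

(65, 24)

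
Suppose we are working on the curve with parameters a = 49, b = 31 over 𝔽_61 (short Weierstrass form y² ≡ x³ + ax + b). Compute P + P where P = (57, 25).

tangent at (57, 25): λ = (3·57² + 49)/(2·25) ≡ 36/50. 50⁻¹ ≡ 11 (mod 61), so λ ≡ 36·11 ≡ 30.
  x = λ² - 57 - 57 = 900 - 114 ≡ 54; y = λ·(57 - 54) - 25 ≡ 4. → (54, 4)

(54, 4)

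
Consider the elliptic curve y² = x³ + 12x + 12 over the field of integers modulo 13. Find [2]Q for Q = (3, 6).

tangent at (3, 6): λ = (3·3² + 12)/(2·6) ≡ 0/12. 12⁻¹ ≡ 12 (mod 13) since 12·12 = 144 ≡ 1, so λ ≡ 0·12 ≡ 0.
  x = λ² - 3 - 3 = 0 - 6 ≡ 7; y = λ·(3 - 7) - 6 ≡ 7. → (7, 7)

(7, 7)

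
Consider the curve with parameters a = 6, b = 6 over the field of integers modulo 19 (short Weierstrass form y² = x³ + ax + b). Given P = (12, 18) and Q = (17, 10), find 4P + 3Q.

(12, 1)

First 4P:
Double-and-add on 4 = (100)₂. Start with P = (12, 18) for the leading 1-bit.
double: tangent at (12, 18): λ = (3·12² + 6)/(2·18) ≡ 1/17. 17⁻¹ ≡ 9 (mod 19), so λ ≡ 1·9 ≡ 9.
  x = λ² - 12 - 12 = 81 - 24 ≡ 0; y = λ·(12 - 0) - 18 ≡ 14. → (0, 14)
double: tangent at (0, 14): λ = (3·0² + 6)/(2·14) ≡ 6/9. 9⁻¹ ≡ 17 (mod 19), so λ ≡ 6·17 ≡ 7.
  x = λ² - 0 - 0 = 49 - 0 ≡ 11; y = λ·(0 - 11) - 14 ≡ 4. → (11, 4)
4P = (11, 4).
Next 3Q:
Repeated addition: build up to 3Q.
2Q: tangent at (17, 10): λ = (3·17² + 6)/(2·10) ≡ 18/1. 1⁻¹ ≡ 1 (mod 19), so λ ≡ 18·1 ≡ 18.
  x = λ² - 17 - 17 = 324 - 34 ≡ 5; y = λ·(17 - 5) - 10 ≡ 16. → (5, 16)
3Q: (5, 16) + (17, 10). λ = (10 - 16)/(17 - 5) ≡ 13/12 mod 19. 12⁻¹ ≡ 8 (mod 19), so λ ≡ 9.
  x = λ² - 5 - 17 = 81 - 22 ≡ 2; y = λ·(5 - 2) - 16 ≡ 11. → (2, 11)
3Q = (2, 11).
Finally 4P + 3Q:
(11, 4) + (2, 11). λ = (11 - 4)/(2 - 11) ≡ 7/10 mod 19. 10⁻¹ ≡ 2 (mod 19), so λ ≡ 14.
  x = λ² - 11 - 2 = 196 - 13 ≡ 12; y = λ·(11 - 12) - 4 ≡ 1. → (12, 1)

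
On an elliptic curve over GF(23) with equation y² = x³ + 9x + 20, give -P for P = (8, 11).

-(8, 11) = (8, -11 mod 23) = (8, 12).

(8, 12)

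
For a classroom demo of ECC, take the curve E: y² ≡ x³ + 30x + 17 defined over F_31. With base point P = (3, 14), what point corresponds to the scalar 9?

(6, 17)

Double-and-add on 9 = (1001)₂. Start with P = (3, 14) for the leading 1-bit.
double: tangent at (3, 14): λ = (3·3² + 30)/(2·14) ≡ 26/28. 28⁻¹ ≡ 10 (mod 31), so λ ≡ 26·10 ≡ 12.
  x = λ² - 3 - 3 = 144 - 6 ≡ 14; y = λ·(3 - 14) - 14 ≡ 9. → (14, 9)
double: tangent at (14, 9): λ = (3·14² + 30)/(2·9) ≡ 29/18. 18⁻¹ ≡ 19 (mod 31) since 18·19 = 342 ≡ 1, so λ ≡ 29·19 ≡ 24.
  x = λ² - 14 - 14 = 576 - 28 ≡ 21; y = λ·(14 - 21) - 9 ≡ 9. → (21, 9)
double: tangent at (21, 9): λ = (3·21² + 30)/(2·9) ≡ 20/18. 18⁻¹ ≡ 19 (mod 31), so λ ≡ 20·19 ≡ 8.
  x = λ² - 21 - 21 = 64 - 42 ≡ 22; y = λ·(21 - 22) - 9 ≡ 14. → (22, 14)
add P: (22, 14) + (3, 14). λ = (14 - 14)/(3 - 22) ≡ 0/12 mod 31. 12⁻¹ ≡ 13 (mod 31) since 12·13 = 156 ≡ 1, so λ ≡ 0.
  x = λ² - 22 - 3 = 0 - 25 ≡ 6; y = λ·(22 - 6) - 14 ≡ 17. → (6, 17)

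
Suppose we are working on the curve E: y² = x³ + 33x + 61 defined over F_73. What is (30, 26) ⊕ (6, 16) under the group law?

(30, 26) + (6, 16). λ = (16 - 26)/(6 - 30) ≡ 63/49 mod 73. 49⁻¹ ≡ 3 (mod 73), so λ ≡ 43.
  x = λ² - 30 - 6 = 1849 - 36 ≡ 61; y = λ·(30 - 61) - 26 ≡ 28. → (61, 28)

(61, 28)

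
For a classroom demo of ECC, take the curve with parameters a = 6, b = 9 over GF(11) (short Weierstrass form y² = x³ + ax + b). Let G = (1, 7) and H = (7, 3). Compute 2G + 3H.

(1, 7)

First 2G:
Repeated addition: build up to 2G.
2G: tangent at (1, 7): λ = (3·1² + 6)/(2·7) ≡ 9/3. 3⁻¹ ≡ 4 (mod 11), so λ ≡ 9·4 ≡ 3.
  x = λ² - 1 - 1 = 9 - 2 ≡ 7; y = λ·(1 - 7) - 7 ≡ 8. → (7, 8)
2G = (7, 8).
Next 3H:
Repeated addition: build up to 3H.
2H: tangent at (7, 3): λ = (3·7² + 6)/(2·3) ≡ 10/6. 6⁻¹ ≡ 2 (mod 11) since 6·2 = 12 ≡ 1, so λ ≡ 10·2 ≡ 9.
  x = λ² - 7 - 7 = 81 - 14 ≡ 1; y = λ·(7 - 1) - 3 ≡ 7. → (1, 7)
3H: (1, 7) + (7, 3). λ = (3 - 7)/(7 - 1) ≡ 7/6 mod 11. 6⁻¹ ≡ 2 (mod 11) since 6·2 = 12 ≡ 1, so λ ≡ 3.
  x = λ² - 1 - 7 = 9 - 8 ≡ 1; y = λ·(1 - 1) - 7 ≡ 4. → (1, 4)
3H = (1, 4).
Finally 2G + 3H:
(7, 8) + (1, 4). λ = (4 - 8)/(1 - 7) ≡ 7/5 mod 11. 5⁻¹ ≡ 9 (mod 11), so λ ≡ 8.
  x = λ² - 7 - 1 = 64 - 8 ≡ 1; y = λ·(7 - 1) - 8 ≡ 7. → (1, 7)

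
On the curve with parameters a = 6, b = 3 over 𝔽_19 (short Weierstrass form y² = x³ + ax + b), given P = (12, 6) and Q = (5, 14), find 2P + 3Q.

(9, 11)

First 2P:
Repeated addition: build up to 2P.
2P: tangent at (12, 6): λ = (3·12² + 6)/(2·6) ≡ 1/12. 12⁻¹ ≡ 8 (mod 19), so λ ≡ 1·8 ≡ 8.
  x = λ² - 12 - 12 = 64 - 24 ≡ 2; y = λ·(12 - 2) - 6 ≡ 17. → (2, 17)
2P = (2, 17).
Next 3Q:
Repeated addition: build up to 3Q.
2Q: tangent at (5, 14): λ = (3·5² + 6)/(2·14) ≡ 5/9. 9⁻¹ ≡ 17 (mod 19) since 9·17 = 153 ≡ 1, so λ ≡ 5·17 ≡ 9.
  x = λ² - 5 - 5 = 81 - 10 ≡ 14; y = λ·(5 - 14) - 14 ≡ 0. → (14, 0)
3Q: (14, 0) + (5, 14). λ = (14 - 0)/(5 - 14) ≡ 14/10 mod 19. 10⁻¹ ≡ 2 (mod 19) since 10·2 = 20 ≡ 1, so λ ≡ 9.
  x = λ² - 14 - 5 = 81 - 19 ≡ 5; y = λ·(14 - 5) - 0 ≡ 5. → (5, 5)
3Q = (5, 5).
Finally 2P + 3Q:
(2, 17) + (5, 5). λ = (5 - 17)/(5 - 2) ≡ 7/3 mod 19. 3⁻¹ ≡ 13 (mod 19) since 3·13 = 39 ≡ 1, so λ ≡ 15.
  x = λ² - 2 - 5 = 225 - 7 ≡ 9; y = λ·(2 - 9) - 17 ≡ 11. → (9, 11)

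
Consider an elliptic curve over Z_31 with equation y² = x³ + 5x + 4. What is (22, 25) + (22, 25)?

(18, 6)

tangent at (22, 25): λ = (3·22² + 5)/(2·25) ≡ 0/19. 19⁻¹ ≡ 18 (mod 31), so λ ≡ 0·18 ≡ 0.
  x = λ² - 22 - 22 = 0 - 44 ≡ 18; y = λ·(22 - 18) - 25 ≡ 6. → (18, 6)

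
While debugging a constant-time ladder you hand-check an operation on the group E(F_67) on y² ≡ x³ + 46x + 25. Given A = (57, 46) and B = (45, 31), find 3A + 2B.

First 3A:
Repeated addition: build up to 3A.
2A: tangent at (57, 46): λ = (3·57² + 46)/(2·46) ≡ 11/25. 25⁻¹ ≡ 59 (mod 67) since 25·59 = 1475 ≡ 1, so λ ≡ 11·59 ≡ 46.
  x = λ² - 57 - 57 = 2116 - 114 ≡ 59; y = λ·(57 - 59) - 46 ≡ 63. → (59, 63)
3A: (59, 63) + (57, 46). λ = (46 - 63)/(57 - 59) ≡ 50/65 mod 67. 65⁻¹ ≡ 33 (mod 67) since 65·33 = 2145 ≡ 1, so λ ≡ 42.
  x = λ² - 59 - 57 = 1764 - 116 ≡ 40; y = λ·(59 - 40) - 63 ≡ 65. → (40, 65)
3A = (40, 65).
Next 2B:
Repeated addition: build up to 2B.
2B: tangent at (45, 31): λ = (3·45² + 46)/(2·31) ≡ 24/62. 62⁻¹ ≡ 40 (mod 67) since 62·40 = 2480 ≡ 1, so λ ≡ 24·40 ≡ 22.
  x = λ² - 45 - 45 = 484 - 90 ≡ 59; y = λ·(45 - 59) - 31 ≡ 63. → (59, 63)
2B = (59, 63).
Finally 3A + 2B:
(40, 65) + (59, 63). λ = (63 - 65)/(59 - 40) ≡ 65/19 mod 67. 19⁻¹ ≡ 60 (mod 67) since 19·60 = 1140 ≡ 1, so λ ≡ 14.
  x = λ² - 40 - 59 = 196 - 99 ≡ 30; y = λ·(40 - 30) - 65 ≡ 8. → (30, 8)

(30, 8)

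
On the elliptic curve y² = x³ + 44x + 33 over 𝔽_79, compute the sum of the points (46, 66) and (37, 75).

(46, 66) + (37, 75). λ = (75 - 66)/(37 - 46) ≡ 9/70 mod 79. 70⁻¹ ≡ 35 (mod 79), so λ ≡ 78.
  x = λ² - 46 - 37 = 6084 - 83 ≡ 76; y = λ·(46 - 76) - 66 ≡ 43. → (76, 43)

(76, 43)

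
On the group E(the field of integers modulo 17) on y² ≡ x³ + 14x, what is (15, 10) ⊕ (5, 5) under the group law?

(15, 10) + (5, 5). λ = (5 - 10)/(5 - 15) ≡ 12/7 mod 17. 7⁻¹ ≡ 5 (mod 17), so λ ≡ 9.
  x = λ² - 15 - 5 = 81 - 20 ≡ 10; y = λ·(15 - 10) - 10 ≡ 1. → (10, 1)

(10, 1)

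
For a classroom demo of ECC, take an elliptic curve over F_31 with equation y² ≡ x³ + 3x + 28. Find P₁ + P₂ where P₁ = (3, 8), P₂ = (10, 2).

(20, 11)

(3, 8) + (10, 2). λ = (2 - 8)/(10 - 3) ≡ 25/7 mod 31. 7⁻¹ ≡ 9 (mod 31), so λ ≡ 8.
  x = λ² - 3 - 10 = 64 - 13 ≡ 20; y = λ·(3 - 20) - 8 ≡ 11. → (20, 11)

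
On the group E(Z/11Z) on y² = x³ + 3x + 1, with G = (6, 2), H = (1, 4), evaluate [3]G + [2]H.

(3, 9)

First 3G:
Repeated addition: build up to 3G.
2G: tangent at (6, 2): λ = (3·6² + 3)/(2·2) ≡ 1/4. 4⁻¹ ≡ 3 (mod 11), so λ ≡ 1·3 ≡ 3.
  x = λ² - 6 - 6 = 9 - 12 ≡ 8; y = λ·(6 - 8) - 2 ≡ 3. → (8, 3)
3G: (8, 3) + (6, 2). λ = (2 - 3)/(6 - 8) ≡ 10/9 mod 11. 9⁻¹ ≡ 5 (mod 11), so λ ≡ 6.
  x = λ² - 8 - 6 = 36 - 14 ≡ 0; y = λ·(8 - 0) - 3 ≡ 1. → (0, 1)
3G = (0, 1).
Next 2H:
Repeated addition: build up to 2H.
2H: tangent at (1, 4): λ = (3·1² + 3)/(2·4) ≡ 6/8. 8⁻¹ ≡ 7 (mod 11) since 8·7 = 56 ≡ 1, so λ ≡ 6·7 ≡ 9.
  x = λ² - 1 - 1 = 81 - 2 ≡ 2; y = λ·(1 - 2) - 4 ≡ 9. → (2, 9)
2H = (2, 9).
Finally 3G + 2H:
(0, 1) + (2, 9). λ = (9 - 1)/(2 - 0) ≡ 8/2 mod 11. 2⁻¹ ≡ 6 (mod 11), so λ ≡ 4.
  x = λ² - 0 - 2 = 16 - 2 ≡ 3; y = λ·(0 - 3) - 1 ≡ 9. → (3, 9)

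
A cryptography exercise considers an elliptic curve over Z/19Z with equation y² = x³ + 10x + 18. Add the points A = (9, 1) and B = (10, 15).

(6, 3)

(9, 1) + (10, 15). λ = (15 - 1)/(10 - 9) ≡ 14/1 mod 19. 1⁻¹ ≡ 1 (mod 19), so λ ≡ 14.
  x = λ² - 9 - 10 = 196 - 19 ≡ 6; y = λ·(9 - 6) - 1 ≡ 3. → (6, 3)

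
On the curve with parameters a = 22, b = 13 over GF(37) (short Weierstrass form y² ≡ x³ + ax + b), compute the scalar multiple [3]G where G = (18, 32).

Repeated addition: build up to 3G.
2G: tangent at (18, 32): λ = (3·18² + 22)/(2·32) ≡ 32/27. 27⁻¹ ≡ 11 (mod 37) since 27·11 = 297 ≡ 1, so λ ≡ 32·11 ≡ 19.
  x = λ² - 18 - 18 = 361 - 36 ≡ 29; y = λ·(18 - 29) - 32 ≡ 18. → (29, 18)
3G: (29, 18) + (18, 32). λ = (32 - 18)/(18 - 29) ≡ 14/26 mod 37. 26⁻¹ ≡ 10 (mod 37), so λ ≡ 29.
  x = λ² - 29 - 18 = 841 - 47 ≡ 17; y = λ·(29 - 17) - 18 ≡ 34. → (17, 34)

(17, 34)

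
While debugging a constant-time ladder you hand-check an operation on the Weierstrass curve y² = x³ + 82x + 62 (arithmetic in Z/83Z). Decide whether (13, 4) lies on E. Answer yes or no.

y² = 4² ≡ 16; x³ + 82x + 62 = 3325 ≡ 5 (mod 83). 16 ≠ 5.

no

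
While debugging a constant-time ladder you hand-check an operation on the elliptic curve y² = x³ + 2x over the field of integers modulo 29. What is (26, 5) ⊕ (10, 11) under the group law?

(9, 14)

(26, 5) + (10, 11). λ = (11 - 5)/(10 - 26) ≡ 6/13 mod 29. 13⁻¹ ≡ 9 (mod 29), so λ ≡ 25.
  x = λ² - 26 - 10 = 625 - 36 ≡ 9; y = λ·(26 - 9) - 5 ≡ 14. → (9, 14)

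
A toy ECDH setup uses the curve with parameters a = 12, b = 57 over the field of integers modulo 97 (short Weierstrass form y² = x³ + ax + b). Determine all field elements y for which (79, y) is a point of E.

x³ + 12x + 57 = 494044 ≡ 23 (mod 97).
23 is a non-residue mod 97; no y exists.

none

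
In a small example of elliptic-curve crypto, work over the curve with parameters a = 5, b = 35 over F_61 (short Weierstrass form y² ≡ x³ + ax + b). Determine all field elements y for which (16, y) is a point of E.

none

x³ + 5x + 35 = 4211 ≡ 2 (mod 61).
2 is a non-residue mod 61; no y exists.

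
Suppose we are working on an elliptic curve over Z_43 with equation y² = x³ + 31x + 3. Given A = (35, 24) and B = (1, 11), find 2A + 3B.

First 2A:
Repeated addition: build up to 2A.
2A: tangent at (35, 24): λ = (3·35² + 31)/(2·24) ≡ 8/5. 5⁻¹ ≡ 26 (mod 43) since 5·26 = 130 ≡ 1, so λ ≡ 8·26 ≡ 36.
  x = λ² - 35 - 35 = 1296 - 70 ≡ 22; y = λ·(35 - 22) - 24 ≡ 14. → (22, 14)
2A = (22, 14).
Next 3B:
Repeated addition: build up to 3B.
2B: tangent at (1, 11): λ = (3·1² + 31)/(2·11) ≡ 34/22. 22⁻¹ ≡ 2 (mod 43), so λ ≡ 34·2 ≡ 25.
  x = λ² - 1 - 1 = 625 - 2 ≡ 21; y = λ·(1 - 21) - 11 ≡ 5. → (21, 5)
3B: (21, 5) + (1, 11). λ = (11 - 5)/(1 - 21) ≡ 6/23 mod 43. 23⁻¹ ≡ 15 (mod 43) since 23·15 = 345 ≡ 1, so λ ≡ 4.
  x = λ² - 21 - 1 = 16 - 22 ≡ 37; y = λ·(21 - 37) - 5 ≡ 17. → (37, 17)
3B = (37, 17).
Finally 2A + 3B:
(22, 14) + (37, 17). λ = (17 - 14)/(37 - 22) ≡ 3/15 mod 43. 15⁻¹ ≡ 23 (mod 43) since 15·23 = 345 ≡ 1, so λ ≡ 26.
  x = λ² - 22 - 37 = 676 - 59 ≡ 15; y = λ·(22 - 15) - 14 ≡ 39. → (15, 39)

(15, 39)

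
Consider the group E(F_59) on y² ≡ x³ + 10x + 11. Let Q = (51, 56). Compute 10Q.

Double-and-add on 10 = (1010)₂. Start with Q = (51, 56) for the leading 1-bit.
double: tangent at (51, 56): λ = (3·51² + 10)/(2·56) ≡ 25/53. 53⁻¹ ≡ 49 (mod 59) since 53·49 = 2597 ≡ 1, so λ ≡ 25·49 ≡ 45.
  x = λ² - 51 - 51 = 2025 - 102 ≡ 35; y = λ·(51 - 35) - 56 ≡ 15. → (35, 15)
double: tangent at (35, 15): λ = (3·35² + 10)/(2·15) ≡ 27/30. 30⁻¹ ≡ 2 (mod 59), so λ ≡ 27·2 ≡ 54.
  x = λ² - 35 - 35 = 2916 - 70 ≡ 14; y = λ·(35 - 14) - 15 ≡ 57. → (14, 57)
add Q: (14, 57) + (51, 56). λ = (56 - 57)/(51 - 14) ≡ 58/37 mod 59. 37⁻¹ ≡ 8 (mod 59), so λ ≡ 51.
  x = λ² - 14 - 51 = 2601 - 65 ≡ 58; y = λ·(14 - 58) - 57 ≡ 0. → (58, 0)
double: (58, 0) + (58, 0): same x and y₁ ≡ -y₂, so the sum is O.

O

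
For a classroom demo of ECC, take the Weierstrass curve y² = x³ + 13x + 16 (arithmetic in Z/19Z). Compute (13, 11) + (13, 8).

The two points share x = 13 and their y-coordinates satisfy 11 + 8 ≡ 0 (mod 19), so they are inverses. Their sum is 𝒪.

O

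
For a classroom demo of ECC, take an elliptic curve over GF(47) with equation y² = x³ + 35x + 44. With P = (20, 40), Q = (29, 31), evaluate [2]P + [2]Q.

First 2P:
Repeated addition: build up to 2P.
2P: tangent at (20, 40): λ = (3·20² + 35)/(2·40) ≡ 13/33. 33⁻¹ ≡ 10 (mod 47), so λ ≡ 13·10 ≡ 36.
  x = λ² - 20 - 20 = 1296 - 40 ≡ 34; y = λ·(20 - 34) - 40 ≡ 20. → (34, 20)
2P = (34, 20).
Next 2Q:
Repeated addition: build up to 2Q.
2Q: tangent at (29, 31): λ = (3·29² + 35)/(2·31) ≡ 20/15. 15⁻¹ ≡ 22 (mod 47), so λ ≡ 20·22 ≡ 17.
  x = λ² - 29 - 29 = 289 - 58 ≡ 43; y = λ·(29 - 43) - 31 ≡ 13. → (43, 13)
2Q = (43, 13).
Finally 2P + 2Q:
(34, 20) + (43, 13). λ = (13 - 20)/(43 - 34) ≡ 40/9 mod 47. 9⁻¹ ≡ 21 (mod 47) since 9·21 = 189 ≡ 1, so λ ≡ 41.
  x = λ² - 34 - 43 = 1681 - 77 ≡ 6; y = λ·(34 - 6) - 20 ≡ 0. → (6, 0)

(6, 0)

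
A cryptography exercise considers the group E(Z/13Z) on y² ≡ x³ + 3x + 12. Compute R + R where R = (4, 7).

tangent at (4, 7): λ = (3·4² + 3)/(2·7) ≡ 12/1. 1⁻¹ ≡ 1 (mod 13), so λ ≡ 12·1 ≡ 12.
  x = λ² - 4 - 4 = 144 - 8 ≡ 6; y = λ·(4 - 6) - 7 ≡ 8. → (6, 8)

(6, 8)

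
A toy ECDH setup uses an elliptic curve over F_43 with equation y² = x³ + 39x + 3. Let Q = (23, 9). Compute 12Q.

O

Double-and-add on 12 = (1100)₂. Start with Q = (23, 9) for the leading 1-bit.
double: tangent at (23, 9): λ = (3·23² + 39)/(2·9) ≡ 35/18. 18⁻¹ ≡ 12 (mod 43) since 18·12 = 216 ≡ 1, so λ ≡ 35·12 ≡ 33.
  x = λ² - 23 - 23 = 1089 - 46 ≡ 11; y = λ·(23 - 11) - 9 ≡ 0. → (11, 0)
add Q: (11, 0) + (23, 9). λ = (9 - 0)/(23 - 11) ≡ 9/12 mod 43. 12⁻¹ ≡ 18 (mod 43), so λ ≡ 33.
  x = λ² - 11 - 23 = 1089 - 34 ≡ 23; y = λ·(11 - 23) - 0 ≡ 34. → (23, 34)
double: tangent at (23, 34): λ = (3·23² + 39)/(2·34) ≡ 35/25. 25⁻¹ ≡ 31 (mod 43), so λ ≡ 35·31 ≡ 10.
  x = λ² - 23 - 23 = 100 - 46 ≡ 11; y = λ·(23 - 11) - 34 ≡ 0. → (11, 0)
double: (11, 0) + (11, 0): same x and y₁ ≡ -y₂, so the sum is O.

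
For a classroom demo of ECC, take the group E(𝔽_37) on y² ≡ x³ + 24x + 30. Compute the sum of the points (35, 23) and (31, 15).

(12, 23)

(35, 23) + (31, 15). λ = (15 - 23)/(31 - 35) ≡ 29/33 mod 37. 33⁻¹ ≡ 9 (mod 37), so λ ≡ 2.
  x = λ² - 35 - 31 = 4 - 66 ≡ 12; y = λ·(35 - 12) - 23 ≡ 23. → (12, 23)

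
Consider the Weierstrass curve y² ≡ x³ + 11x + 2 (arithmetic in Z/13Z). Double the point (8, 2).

tangent at (8, 2): λ = (3·8² + 11)/(2·2) ≡ 8/4. 4⁻¹ ≡ 10 (mod 13) since 4·10 = 40 ≡ 1, so λ ≡ 8·10 ≡ 2.
  x = λ² - 8 - 8 = 4 - 16 ≡ 1; y = λ·(8 - 1) - 2 ≡ 12. → (1, 12)

(1, 12)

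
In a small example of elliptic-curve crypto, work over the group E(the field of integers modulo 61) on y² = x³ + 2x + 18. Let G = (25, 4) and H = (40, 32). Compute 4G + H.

First 4G:
Repeated addition: build up to 4G.
2G: tangent at (25, 4): λ = (3·25² + 2)/(2·4) ≡ 47/8. 8⁻¹ ≡ 23 (mod 61), so λ ≡ 47·23 ≡ 44.
  x = λ² - 25 - 25 = 1936 - 50 ≡ 56; y = λ·(25 - 56) - 4 ≡ 35. → (56, 35)
3G: (56, 35) + (25, 4). λ = (4 - 35)/(25 - 56) ≡ 30/30 mod 61. 30⁻¹ ≡ 59 (mod 61), so λ ≡ 1.
  x = λ² - 56 - 25 = 1 - 81 ≡ 42; y = λ·(56 - 42) - 35 ≡ 40. → (42, 40)
4G: (42, 40) + (25, 4). λ = (4 - 40)/(25 - 42) ≡ 25/44 mod 61. 44⁻¹ ≡ 43 (mod 61) since 44·43 = 1892 ≡ 1, so λ ≡ 38.
  x = λ² - 42 - 25 = 1444 - 67 ≡ 35; y = λ·(42 - 35) - 40 ≡ 43. → (35, 43)
4G = (35, 43).
Finally 4G + H:
(35, 43) + (40, 32). λ = (32 - 43)/(40 - 35) ≡ 50/5 mod 61. 5⁻¹ ≡ 49 (mod 61) since 5·49 = 245 ≡ 1, so λ ≡ 10.
  x = λ² - 35 - 40 = 100 - 75 ≡ 25; y = λ·(35 - 25) - 43 ≡ 57. → (25, 57)

(25, 57)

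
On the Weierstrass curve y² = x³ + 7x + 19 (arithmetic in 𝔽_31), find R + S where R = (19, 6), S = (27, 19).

(19, 6) + (27, 19). λ = (19 - 6)/(27 - 19) ≡ 13/8 mod 31. 8⁻¹ ≡ 4 (mod 31), so λ ≡ 21.
  x = λ² - 19 - 27 = 441 - 46 ≡ 23; y = λ·(19 - 23) - 6 ≡ 3. → (23, 3)

(23, 3)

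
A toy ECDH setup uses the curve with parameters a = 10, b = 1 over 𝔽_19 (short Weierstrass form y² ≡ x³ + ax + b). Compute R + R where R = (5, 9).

tangent at (5, 9): λ = (3·5² + 10)/(2·9) ≡ 9/18. 18⁻¹ ≡ 18 (mod 19) since 18·18 = 324 ≡ 1, so λ ≡ 9·18 ≡ 10.
  x = λ² - 5 - 5 = 100 - 10 ≡ 14; y = λ·(5 - 14) - 9 ≡ 15. → (14, 15)

(14, 15)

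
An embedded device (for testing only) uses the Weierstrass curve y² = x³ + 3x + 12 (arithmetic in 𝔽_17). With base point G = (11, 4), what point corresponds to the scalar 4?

(8, 2)

Double-and-add on 4 = (100)₂. Start with G = (11, 4) for the leading 1-bit.
double: tangent at (11, 4): λ = (3·11² + 3)/(2·4) ≡ 9/8. 8⁻¹ ≡ 15 (mod 17), so λ ≡ 9·15 ≡ 16.
  x = λ² - 11 - 11 = 256 - 22 ≡ 13; y = λ·(11 - 13) - 4 ≡ 15. → (13, 15)
double: tangent at (13, 15): λ = (3·13² + 3)/(2·15) ≡ 0/13. 13⁻¹ ≡ 4 (mod 17), so λ ≡ 0·4 ≡ 0.
  x = λ² - 13 - 13 = 0 - 26 ≡ 8; y = λ·(13 - 8) - 15 ≡ 2. → (8, 2)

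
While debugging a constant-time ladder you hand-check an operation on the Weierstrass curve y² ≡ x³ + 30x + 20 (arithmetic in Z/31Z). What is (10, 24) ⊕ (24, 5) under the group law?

(10, 24) + (24, 5). λ = (5 - 24)/(24 - 10) ≡ 12/14 mod 31. 14⁻¹ ≡ 20 (mod 31), so λ ≡ 23.
  x = λ² - 10 - 24 = 529 - 34 ≡ 30; y = λ·(10 - 30) - 24 ≡ 12. → (30, 12)

(30, 12)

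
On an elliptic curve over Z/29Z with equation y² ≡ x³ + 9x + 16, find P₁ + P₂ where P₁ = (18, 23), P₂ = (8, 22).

(18, 23) + (8, 22). λ = (22 - 23)/(8 - 18) ≡ 28/19 mod 29. 19⁻¹ ≡ 26 (mod 29) since 19·26 = 494 ≡ 1, so λ ≡ 3.
  x = λ² - 18 - 8 = 9 - 26 ≡ 12; y = λ·(18 - 12) - 23 ≡ 24. → (12, 24)

(12, 24)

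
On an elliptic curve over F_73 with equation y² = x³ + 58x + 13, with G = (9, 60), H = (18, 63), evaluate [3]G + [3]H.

First 3G:
Repeated addition: build up to 3G.
2G: tangent at (9, 60): λ = (3·9² + 58)/(2·60) ≡ 9/47. 47⁻¹ ≡ 14 (mod 73), so λ ≡ 9·14 ≡ 53.
  x = λ² - 9 - 9 = 2809 - 18 ≡ 17; y = λ·(9 - 17) - 60 ≡ 27. → (17, 27)
3G: (17, 27) + (9, 60). λ = (60 - 27)/(9 - 17) ≡ 33/65 mod 73. 65⁻¹ ≡ 9 (mod 73) since 65·9 = 585 ≡ 1, so λ ≡ 5.
  x = λ² - 17 - 9 = 25 - 26 ≡ 72; y = λ·(17 - 72) - 27 ≡ 63. → (72, 63)
3G = (72, 63).
Next 3H:
Repeated addition: build up to 3H.
2H: tangent at (18, 63): λ = (3·18² + 58)/(2·63) ≡ 8/53. 53⁻¹ ≡ 62 (mod 73), so λ ≡ 8·62 ≡ 58.
  x = λ² - 18 - 18 = 3364 - 36 ≡ 43; y = λ·(18 - 43) - 63 ≡ 20. → (43, 20)
3H: (43, 20) + (18, 63). λ = (63 - 20)/(18 - 43) ≡ 43/48 mod 73. 48⁻¹ ≡ 35 (mod 73), so λ ≡ 45.
  x = λ² - 43 - 18 = 2025 - 61 ≡ 66; y = λ·(43 - 66) - 20 ≡ 40. → (66, 40)
3H = (66, 40).
Finally 3G + 3H:
(72, 63) + (66, 40). λ = (40 - 63)/(66 - 72) ≡ 50/67 mod 73. 67⁻¹ ≡ 12 (mod 73), so λ ≡ 16.
  x = λ² - 72 - 66 = 256 - 138 ≡ 45; y = λ·(72 - 45) - 63 ≡ 4. → (45, 4)

(45, 4)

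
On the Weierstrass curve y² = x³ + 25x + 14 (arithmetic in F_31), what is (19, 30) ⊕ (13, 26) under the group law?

(19, 30) + (13, 26). λ = (26 - 30)/(13 - 19) ≡ 27/25 mod 31. 25⁻¹ ≡ 5 (mod 31) since 25·5 = 125 ≡ 1, so λ ≡ 11.
  x = λ² - 19 - 13 = 121 - 32 ≡ 27; y = λ·(19 - 27) - 30 ≡ 6. → (27, 6)

(27, 6)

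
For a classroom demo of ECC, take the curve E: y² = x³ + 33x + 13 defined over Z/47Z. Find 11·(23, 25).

(31, 29)

Write Q = (23, 25).
Repeated addition: build up to 11Q.
2Q: tangent at (23, 25): λ = (3·23² + 33)/(2·25) ≡ 22/3. 3⁻¹ ≡ 16 (mod 47) since 3·16 = 48 ≡ 1, so λ ≡ 22·16 ≡ 23.
  x = λ² - 23 - 23 = 529 - 46 ≡ 13; y = λ·(23 - 13) - 25 ≡ 17. → (13, 17)
3Q: (13, 17) + (23, 25). λ = (25 - 17)/(23 - 13) ≡ 8/10 mod 47. 10⁻¹ ≡ 33 (mod 47) since 10·33 = 330 ≡ 1, so λ ≡ 29.
  x = λ² - 13 - 23 = 841 - 36 ≡ 6; y = λ·(13 - 6) - 17 ≡ 45. → (6, 45)
4Q: (6, 45) + (23, 25). λ = (25 - 45)/(23 - 6) ≡ 27/17 mod 47. 17⁻¹ ≡ 36 (mod 47), so λ ≡ 32.
  x = λ² - 6 - 23 = 1024 - 29 ≡ 8; y = λ·(6 - 8) - 45 ≡ 32. → (8, 32)
5Q: (8, 32) + (23, 25). λ = (25 - 32)/(23 - 8) ≡ 40/15 mod 47. 15⁻¹ ≡ 22 (mod 47), so λ ≡ 34.
  x = λ² - 8 - 23 = 1156 - 31 ≡ 44; y = λ·(8 - 44) - 32 ≡ 13. → (44, 13)
6Q: (44, 13) + (23, 25). λ = (25 - 13)/(23 - 44) ≡ 12/26 mod 47. 26⁻¹ ≡ 38 (mod 47), so λ ≡ 33.
  x = λ² - 44 - 23 = 1089 - 67 ≡ 35; y = λ·(44 - 35) - 13 ≡ 2. → (35, 2)
7Q: (35, 2) + (23, 25). λ = (25 - 2)/(23 - 35) ≡ 23/35 mod 47. 35⁻¹ ≡ 43 (mod 47), so λ ≡ 2.
  x = λ² - 35 - 23 = 4 - 58 ≡ 40; y = λ·(35 - 40) - 2 ≡ 35. → (40, 35)
8Q: (40, 35) + (23, 25). λ = (25 - 35)/(23 - 40) ≡ 37/30 mod 47. 30⁻¹ ≡ 11 (mod 47), so λ ≡ 31.
  x = λ² - 40 - 23 = 961 - 63 ≡ 5; y = λ·(40 - 5) - 35 ≡ 16. → (5, 16)
9Q: (5, 16) + (23, 25). λ = (25 - 16)/(23 - 5) ≡ 9/18 mod 47. 18⁻¹ ≡ 34 (mod 47) since 18·34 = 612 ≡ 1, so λ ≡ 24.
  x = λ² - 5 - 23 = 576 - 28 ≡ 31; y = λ·(5 - 31) - 16 ≡ 18. → (31, 18)
10Q: (31, 18) + (23, 25). λ = (25 - 18)/(23 - 31) ≡ 7/39 mod 47. 39⁻¹ ≡ 41 (mod 47) since 39·41 = 1599 ≡ 1, so λ ≡ 5.
  x = λ² - 31 - 23 = 25 - 54 ≡ 18; y = λ·(31 - 18) - 18 ≡ 0. → (18, 0)
11Q: (18, 0) + (23, 25). λ = (25 - 0)/(23 - 18) ≡ 25/5 mod 47. 5⁻¹ ≡ 19 (mod 47), so λ ≡ 5.
  x = λ² - 18 - 23 = 25 - 41 ≡ 31; y = λ·(18 - 31) - 0 ≡ 29. → (31, 29)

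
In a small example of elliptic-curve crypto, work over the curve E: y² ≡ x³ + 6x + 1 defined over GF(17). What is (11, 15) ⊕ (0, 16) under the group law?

(11, 15) + (0, 16). λ = (16 - 15)/(0 - 11) ≡ 1/6 mod 17. 6⁻¹ ≡ 3 (mod 17), so λ ≡ 3.
  x = λ² - 11 - 0 = 9 - 11 ≡ 15; y = λ·(11 - 15) - 15 ≡ 7. → (15, 7)

(15, 7)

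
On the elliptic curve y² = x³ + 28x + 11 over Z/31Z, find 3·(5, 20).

Write P = (5, 20).
Repeated addition: build up to 3P.
2P: tangent at (5, 20): λ = (3·5² + 28)/(2·20) ≡ 10/9. 9⁻¹ ≡ 7 (mod 31) since 9·7 = 63 ≡ 1, so λ ≡ 10·7 ≡ 8.
  x = λ² - 5 - 5 = 64 - 10 ≡ 23; y = λ·(5 - 23) - 20 ≡ 22. → (23, 22)
3P: (23, 22) + (5, 20). λ = (20 - 22)/(5 - 23) ≡ 29/13 mod 31. 13⁻¹ ≡ 12 (mod 31) since 13·12 = 156 ≡ 1, so λ ≡ 7.
  x = λ² - 23 - 5 = 49 - 28 ≡ 21; y = λ·(23 - 21) - 22 ≡ 23. → (21, 23)

(21, 23)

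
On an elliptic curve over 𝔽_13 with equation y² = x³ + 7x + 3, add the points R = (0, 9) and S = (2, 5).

(2, 8)

(0, 9) + (2, 5). λ = (5 - 9)/(2 - 0) ≡ 9/2 mod 13. 2⁻¹ ≡ 7 (mod 13), so λ ≡ 11.
  x = λ² - 0 - 2 = 121 - 2 ≡ 2; y = λ·(0 - 2) - 9 ≡ 8. → (2, 8)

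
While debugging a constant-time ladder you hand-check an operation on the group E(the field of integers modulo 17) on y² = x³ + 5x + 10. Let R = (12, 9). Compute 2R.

tangent at (12, 9): λ = (3·12² + 5)/(2·9) ≡ 12/1. 1⁻¹ ≡ 1 (mod 17) since 1·1 = 1 ≡ 1, so λ ≡ 12·1 ≡ 12.
  x = λ² - 12 - 12 = 144 - 24 ≡ 1; y = λ·(12 - 1) - 9 ≡ 4. → (1, 4)

(1, 4)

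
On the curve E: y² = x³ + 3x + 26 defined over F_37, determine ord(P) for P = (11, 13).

2P: tangent at (11, 13): λ = (3·11² + 3)/(2·13) ≡ 33/26. 26⁻¹ ≡ 10 (mod 37) since 26·10 = 260 ≡ 1, so λ ≡ 33·10 ≡ 34.
  x = λ² - 11 - 11 = 1156 - 22 ≡ 24; y = λ·(11 - 24) - 13 ≡ 26. → (24, 26)
3P: (24, 26) + (11, 13). λ = (13 - 26)/(11 - 24) ≡ 24/24 mod 37. 24⁻¹ ≡ 17 (mod 37) since 24·17 = 408 ≡ 1, so λ ≡ 1.
  x = λ² - 24 - 11 = 1 - 35 ≡ 3; y = λ·(24 - 3) - 26 ≡ 32. → (3, 32)
4P: (3, 32) + (11, 13). λ = (13 - 32)/(11 - 3) ≡ 18/8 mod 37. 8⁻¹ ≡ 14 (mod 37) since 8·14 = 112 ≡ 1, so λ ≡ 30.
  x = λ² - 3 - 11 = 900 - 14 ≡ 35; y = λ·(3 - 35) - 32 ≡ 7. → (35, 7)
5P: (35, 7) + (11, 13). λ = (13 - 7)/(11 - 35) ≡ 6/13 mod 37. 13⁻¹ ≡ 20 (mod 37), so λ ≡ 9.
  x = λ² - 35 - 11 = 81 - 46 ≡ 35; y = λ·(35 - 35) - 7 ≡ 30. → (35, 30)
6P: (35, 30) + (11, 13). λ = (13 - 30)/(11 - 35) ≡ 20/13 mod 37. 13⁻¹ ≡ 20 (mod 37) since 13·20 = 260 ≡ 1, so λ ≡ 30.
  x = λ² - 35 - 11 = 900 - 46 ≡ 3; y = λ·(35 - 3) - 30 ≡ 5. → (3, 5)
7P: (3, 5) + (11, 13). λ = (13 - 5)/(11 - 3) ≡ 8/8 mod 37. 8⁻¹ ≡ 14 (mod 37) since 8·14 = 112 ≡ 1, so λ ≡ 1.
  x = λ² - 3 - 11 = 1 - 14 ≡ 24; y = λ·(3 - 24) - 5 ≡ 11. → (24, 11)
8P: (24, 11) + (11, 13). λ = (13 - 11)/(11 - 24) ≡ 2/24 mod 37. 24⁻¹ ≡ 17 (mod 37) since 24·17 = 408 ≡ 1, so λ ≡ 34.
  x = λ² - 24 - 11 = 1156 - 35 ≡ 11; y = λ·(24 - 11) - 11 ≡ 24. → (11, 24)
9P: (11, 24) + (11, 13): same x and y₁ ≡ -y₂, so the sum is O.
9P = O, so the order is 9.

9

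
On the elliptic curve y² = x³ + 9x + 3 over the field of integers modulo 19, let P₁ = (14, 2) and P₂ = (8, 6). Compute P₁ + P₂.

(14, 2) + (8, 6). λ = (6 - 2)/(8 - 14) ≡ 4/13 mod 19. 13⁻¹ ≡ 3 (mod 19), so λ ≡ 12.
  x = λ² - 14 - 8 = 144 - 22 ≡ 8; y = λ·(14 - 8) - 2 ≡ 13. → (8, 13)

(8, 13)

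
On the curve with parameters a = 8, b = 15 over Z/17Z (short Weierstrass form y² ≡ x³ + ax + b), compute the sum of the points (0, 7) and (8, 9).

(8, 8)

(0, 7) + (8, 9). λ = (9 - 7)/(8 - 0) ≡ 2/8 mod 17. 8⁻¹ ≡ 15 (mod 17), so λ ≡ 13.
  x = λ² - 0 - 8 = 169 - 8 ≡ 8; y = λ·(0 - 8) - 7 ≡ 8. → (8, 8)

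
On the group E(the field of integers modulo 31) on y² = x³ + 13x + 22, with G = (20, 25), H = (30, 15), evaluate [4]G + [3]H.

(2, 26)

First 4G:
Repeated addition: build up to 4G.
2G: tangent at (20, 25): λ = (3·20² + 13)/(2·25) ≡ 4/19. 19⁻¹ ≡ 18 (mod 31), so λ ≡ 4·18 ≡ 10.
  x = λ² - 20 - 20 = 100 - 40 ≡ 29; y = λ·(20 - 29) - 25 ≡ 9. → (29, 9)
3G: (29, 9) + (20, 25). λ = (25 - 9)/(20 - 29) ≡ 16/22 mod 31. 22⁻¹ ≡ 24 (mod 31), so λ ≡ 12.
  x = λ² - 29 - 20 = 144 - 49 ≡ 2; y = λ·(29 - 2) - 9 ≡ 5. → (2, 5)
4G: (2, 5) + (20, 25). λ = (25 - 5)/(20 - 2) ≡ 20/18 mod 31. 18⁻¹ ≡ 19 (mod 31), so λ ≡ 8.
  x = λ² - 2 - 20 = 64 - 22 ≡ 11; y = λ·(2 - 11) - 5 ≡ 16. → (11, 16)
4G = (11, 16).
Next 3H:
Repeated addition: build up to 3H.
2H: tangent at (30, 15): λ = (3·30² + 13)/(2·15) ≡ 16/30. 30⁻¹ ≡ 30 (mod 31), so λ ≡ 16·30 ≡ 15.
  x = λ² - 30 - 30 = 225 - 60 ≡ 10; y = λ·(30 - 10) - 15 ≡ 6. → (10, 6)
3H: (10, 6) + (30, 15). λ = (15 - 6)/(30 - 10) ≡ 9/20 mod 31. 20⁻¹ ≡ 14 (mod 31), so λ ≡ 2.
  x = λ² - 10 - 30 = 4 - 40 ≡ 26; y = λ·(10 - 26) - 6 ≡ 24. → (26, 24)
3H = (26, 24).
Finally 4G + 3H:
(11, 16) + (26, 24). λ = (24 - 16)/(26 - 11) ≡ 8/15 mod 31. 15⁻¹ ≡ 29 (mod 31), so λ ≡ 15.
  x = λ² - 11 - 26 = 225 - 37 ≡ 2; y = λ·(11 - 2) - 16 ≡ 26. → (2, 26)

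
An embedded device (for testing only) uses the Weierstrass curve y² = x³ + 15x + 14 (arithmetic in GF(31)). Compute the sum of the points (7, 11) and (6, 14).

(27, 18)

(7, 11) + (6, 14). λ = (14 - 11)/(6 - 7) ≡ 3/30 mod 31. 30⁻¹ ≡ 30 (mod 31), so λ ≡ 28.
  x = λ² - 7 - 6 = 784 - 13 ≡ 27; y = λ·(7 - 27) - 11 ≡ 18. → (27, 18)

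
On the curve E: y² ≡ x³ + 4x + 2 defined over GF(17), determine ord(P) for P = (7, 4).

2P: tangent at (7, 4): λ = (3·7² + 4)/(2·4) ≡ 15/8. 8⁻¹ ≡ 15 (mod 17) since 8·15 = 120 ≡ 1, so λ ≡ 15·15 ≡ 4.
  x = λ² - 7 - 7 = 16 - 14 ≡ 2; y = λ·(7 - 2) - 4 ≡ 16. → (2, 16)
3P: (2, 16) + (7, 4). λ = (4 - 16)/(7 - 2) ≡ 5/5 mod 17. 5⁻¹ ≡ 7 (mod 17), so λ ≡ 1.
  x = λ² - 2 - 7 = 1 - 9 ≡ 9; y = λ·(2 - 9) - 16 ≡ 11. → (9, 11)
4P: (9, 11) + (7, 4). λ = (4 - 11)/(7 - 9) ≡ 10/15 mod 17. 15⁻¹ ≡ 8 (mod 17), so λ ≡ 12.
  x = λ² - 9 - 7 = 144 - 16 ≡ 9; y = λ·(9 - 9) - 11 ≡ 6. → (9, 6)
5P: (9, 6) + (7, 4). λ = (4 - 6)/(7 - 9) ≡ 15/15 mod 17. 15⁻¹ ≡ 8 (mod 17) since 15·8 = 120 ≡ 1, so λ ≡ 1.
  x = λ² - 9 - 7 = 1 - 16 ≡ 2; y = λ·(9 - 2) - 6 ≡ 1. → (2, 1)
6P: (2, 1) + (7, 4). λ = (4 - 1)/(7 - 2) ≡ 3/5 mod 17. 5⁻¹ ≡ 7 (mod 17) since 5·7 = 35 ≡ 1, so λ ≡ 4.
  x = λ² - 2 - 7 = 16 - 9 ≡ 7; y = λ·(2 - 7) - 1 ≡ 13. → (7, 13)
7P: (7, 13) + (7, 4): same x and y₁ ≡ -y₂, so the sum is O.
7P = O, so the order is 7.

7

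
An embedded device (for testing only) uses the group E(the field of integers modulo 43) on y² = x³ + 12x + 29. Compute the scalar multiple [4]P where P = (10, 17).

Double-and-add on 4 = (100)₂. Start with P = (10, 17) for the leading 1-bit.
double: tangent at (10, 17): λ = (3·10² + 12)/(2·17) ≡ 11/34. 34⁻¹ ≡ 19 (mod 43) since 34·19 = 646 ≡ 1, so λ ≡ 11·19 ≡ 37.
  x = λ² - 10 - 10 = 1369 - 20 ≡ 16; y = λ·(10 - 16) - 17 ≡ 19. → (16, 19)
double: tangent at (16, 19): λ = (3·16² + 12)/(2·19) ≡ 6/38. 38⁻¹ ≡ 17 (mod 43) since 38·17 = 646 ≡ 1, so λ ≡ 6·17 ≡ 16.
  x = λ² - 16 - 16 = 256 - 32 ≡ 9; y = λ·(16 - 9) - 19 ≡ 7. → (9, 7)

(9, 7)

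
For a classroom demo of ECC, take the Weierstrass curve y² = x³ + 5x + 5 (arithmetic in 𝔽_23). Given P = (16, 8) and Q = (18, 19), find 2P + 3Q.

First 2P:
Repeated addition: build up to 2P.
2P: tangent at (16, 8): λ = (3·16² + 5)/(2·8) ≡ 14/16. 16⁻¹ ≡ 13 (mod 23) since 16·13 = 208 ≡ 1, so λ ≡ 14·13 ≡ 21.
  x = λ² - 16 - 16 = 441 - 32 ≡ 18; y = λ·(16 - 18) - 8 ≡ 19. → (18, 19)
2P = (18, 19).
Next 3Q:
Repeated addition: build up to 3Q.
2Q: tangent at (18, 19): λ = (3·18² + 5)/(2·19) ≡ 11/15. 15⁻¹ ≡ 20 (mod 23) since 15·20 = 300 ≡ 1, so λ ≡ 11·20 ≡ 13.
  x = λ² - 18 - 18 = 169 - 36 ≡ 18; y = λ·(18 - 18) - 19 ≡ 4. → (18, 4)
3Q: (18, 4) + (18, 19): same x and y₁ ≡ -y₂, so the sum is the point at infinity.
3Q = the point at infinity.
Finally 2P + 3Q:
(18, 19) + the point at infinity = (18, 19) (identity).

(18, 19)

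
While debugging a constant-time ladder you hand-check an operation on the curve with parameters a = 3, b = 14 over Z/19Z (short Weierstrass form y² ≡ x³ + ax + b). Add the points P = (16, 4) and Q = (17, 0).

(16, 4) + (17, 0). λ = (0 - 4)/(17 - 16) ≡ 15/1 mod 19. 1⁻¹ ≡ 1 (mod 19) since 1·1 = 1 ≡ 1, so λ ≡ 15.
  x = λ² - 16 - 17 = 225 - 33 ≡ 2; y = λ·(16 - 2) - 4 ≡ 16. → (2, 16)

(2, 16)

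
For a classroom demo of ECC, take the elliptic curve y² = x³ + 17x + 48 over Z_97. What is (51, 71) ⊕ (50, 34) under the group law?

(51, 71) + (50, 34). λ = (34 - 71)/(50 - 51) ≡ 60/96 mod 97. 96⁻¹ ≡ 96 (mod 97), so λ ≡ 37.
  x = λ² - 51 - 50 = 1369 - 101 ≡ 7; y = λ·(51 - 7) - 71 ≡ 5. → (7, 5)

(7, 5)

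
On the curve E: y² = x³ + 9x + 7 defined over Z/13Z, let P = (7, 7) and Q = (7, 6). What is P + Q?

O

The two points share x = 7 and their y-coordinates satisfy 7 + 6 ≡ 0 (mod 13), so they are inverses. Their sum is O.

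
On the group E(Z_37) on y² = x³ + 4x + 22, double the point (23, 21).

tangent at (23, 21): λ = (3·23² + 4)/(2·21) ≡ 0/5. 5⁻¹ ≡ 15 (mod 37), so λ ≡ 0·15 ≡ 0.
  x = λ² - 23 - 23 = 0 - 46 ≡ 28; y = λ·(23 - 28) - 21 ≡ 16. → (28, 16)

(28, 16)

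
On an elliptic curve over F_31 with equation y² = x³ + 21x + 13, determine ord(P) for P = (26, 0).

2

2P: (26, 0) + (26, 0): same x and y₁ ≡ -y₂, so the sum is 𝒪.
2P = 𝒪, so the order is 2.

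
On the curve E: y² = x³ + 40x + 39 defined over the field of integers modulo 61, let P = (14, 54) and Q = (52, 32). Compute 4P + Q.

(14, 7)

First 4P:
Repeated addition: build up to 4P.
2P: tangent at (14, 54): λ = (3·14² + 40)/(2·54) ≡ 18/47. 47⁻¹ ≡ 13 (mod 61), so λ ≡ 18·13 ≡ 51.
  x = λ² - 14 - 14 = 2601 - 28 ≡ 11; y = λ·(14 - 11) - 54 ≡ 38. → (11, 38)
3P: (11, 38) + (14, 54). λ = (54 - 38)/(14 - 11) ≡ 16/3 mod 61. 3⁻¹ ≡ 41 (mod 61) since 3·41 = 123 ≡ 1, so λ ≡ 46.
  x = λ² - 11 - 14 = 2116 - 25 ≡ 17; y = λ·(11 - 17) - 38 ≡ 52. → (17, 52)
4P: (17, 52) + (14, 54). λ = (54 - 52)/(14 - 17) ≡ 2/58 mod 61. 58⁻¹ ≡ 20 (mod 61), so λ ≡ 40.
  x = λ² - 17 - 14 = 1600 - 31 ≡ 44; y = λ·(17 - 44) - 52 ≡ 27. → (44, 27)
4P = (44, 27).
Finally 4P + Q:
(44, 27) + (52, 32). λ = (32 - 27)/(52 - 44) ≡ 5/8 mod 61. 8⁻¹ ≡ 23 (mod 61) since 8·23 = 184 ≡ 1, so λ ≡ 54.
  x = λ² - 44 - 52 = 2916 - 96 ≡ 14; y = λ·(44 - 14) - 27 ≡ 7. → (14, 7)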